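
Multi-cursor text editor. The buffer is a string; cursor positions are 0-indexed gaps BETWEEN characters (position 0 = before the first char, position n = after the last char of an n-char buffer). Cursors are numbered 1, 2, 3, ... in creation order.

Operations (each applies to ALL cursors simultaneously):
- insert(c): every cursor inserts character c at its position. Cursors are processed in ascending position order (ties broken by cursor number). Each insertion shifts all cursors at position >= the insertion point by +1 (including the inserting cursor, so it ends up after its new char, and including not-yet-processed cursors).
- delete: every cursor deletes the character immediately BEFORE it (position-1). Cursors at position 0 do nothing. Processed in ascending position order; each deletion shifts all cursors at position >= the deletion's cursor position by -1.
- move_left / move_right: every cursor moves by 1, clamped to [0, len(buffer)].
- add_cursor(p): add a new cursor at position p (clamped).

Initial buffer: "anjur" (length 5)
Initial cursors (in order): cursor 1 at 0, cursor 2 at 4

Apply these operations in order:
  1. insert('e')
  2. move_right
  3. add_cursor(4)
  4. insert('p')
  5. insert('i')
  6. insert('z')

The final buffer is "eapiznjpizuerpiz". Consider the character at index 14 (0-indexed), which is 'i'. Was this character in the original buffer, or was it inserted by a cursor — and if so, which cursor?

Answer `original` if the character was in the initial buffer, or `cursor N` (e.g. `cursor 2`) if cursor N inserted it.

Answer: cursor 2

Derivation:
After op 1 (insert('e')): buffer="eanjuer" (len 7), cursors c1@1 c2@6, authorship 1....2.
After op 2 (move_right): buffer="eanjuer" (len 7), cursors c1@2 c2@7, authorship 1....2.
After op 3 (add_cursor(4)): buffer="eanjuer" (len 7), cursors c1@2 c3@4 c2@7, authorship 1....2.
After op 4 (insert('p')): buffer="eapnjpuerp" (len 10), cursors c1@3 c3@6 c2@10, authorship 1.1..3.2.2
After op 5 (insert('i')): buffer="eapinjpiuerpi" (len 13), cursors c1@4 c3@8 c2@13, authorship 1.11..33.2.22
After op 6 (insert('z')): buffer="eapiznjpizuerpiz" (len 16), cursors c1@5 c3@10 c2@16, authorship 1.111..333.2.222
Authorship (.=original, N=cursor N): 1 . 1 1 1 . . 3 3 3 . 2 . 2 2 2
Index 14: author = 2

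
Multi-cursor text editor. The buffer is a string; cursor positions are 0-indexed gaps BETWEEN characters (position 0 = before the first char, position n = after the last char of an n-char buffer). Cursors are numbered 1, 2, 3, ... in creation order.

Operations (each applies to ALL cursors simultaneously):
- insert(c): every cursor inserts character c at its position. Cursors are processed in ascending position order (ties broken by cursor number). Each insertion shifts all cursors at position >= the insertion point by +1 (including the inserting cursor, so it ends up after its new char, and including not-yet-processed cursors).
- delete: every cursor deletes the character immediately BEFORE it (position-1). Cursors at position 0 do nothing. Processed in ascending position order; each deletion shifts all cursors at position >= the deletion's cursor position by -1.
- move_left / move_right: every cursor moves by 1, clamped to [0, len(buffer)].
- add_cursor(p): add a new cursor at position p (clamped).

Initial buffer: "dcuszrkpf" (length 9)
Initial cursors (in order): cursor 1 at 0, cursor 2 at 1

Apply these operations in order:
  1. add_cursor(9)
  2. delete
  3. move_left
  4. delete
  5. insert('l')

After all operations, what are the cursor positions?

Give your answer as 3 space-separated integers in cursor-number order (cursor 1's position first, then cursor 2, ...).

Answer: 2 2 8

Derivation:
After op 1 (add_cursor(9)): buffer="dcuszrkpf" (len 9), cursors c1@0 c2@1 c3@9, authorship .........
After op 2 (delete): buffer="cuszrkp" (len 7), cursors c1@0 c2@0 c3@7, authorship .......
After op 3 (move_left): buffer="cuszrkp" (len 7), cursors c1@0 c2@0 c3@6, authorship .......
After op 4 (delete): buffer="cuszrp" (len 6), cursors c1@0 c2@0 c3@5, authorship ......
After op 5 (insert('l')): buffer="llcuszrlp" (len 9), cursors c1@2 c2@2 c3@8, authorship 12.....3.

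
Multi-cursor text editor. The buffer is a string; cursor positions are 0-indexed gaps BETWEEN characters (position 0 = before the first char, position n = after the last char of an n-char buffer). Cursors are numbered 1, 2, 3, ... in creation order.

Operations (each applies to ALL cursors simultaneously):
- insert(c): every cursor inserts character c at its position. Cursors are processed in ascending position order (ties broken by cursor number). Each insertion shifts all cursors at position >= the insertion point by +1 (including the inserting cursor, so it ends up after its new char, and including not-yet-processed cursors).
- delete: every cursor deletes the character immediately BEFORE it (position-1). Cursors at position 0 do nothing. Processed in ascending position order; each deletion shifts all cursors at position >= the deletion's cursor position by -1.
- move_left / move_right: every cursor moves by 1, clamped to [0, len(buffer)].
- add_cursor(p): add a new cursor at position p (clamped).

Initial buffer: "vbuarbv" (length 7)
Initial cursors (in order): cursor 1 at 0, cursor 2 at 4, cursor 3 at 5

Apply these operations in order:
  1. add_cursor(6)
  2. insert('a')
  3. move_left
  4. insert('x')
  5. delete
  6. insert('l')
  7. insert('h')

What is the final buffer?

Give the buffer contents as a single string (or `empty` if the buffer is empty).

After op 1 (add_cursor(6)): buffer="vbuarbv" (len 7), cursors c1@0 c2@4 c3@5 c4@6, authorship .......
After op 2 (insert('a')): buffer="avbuaarabav" (len 11), cursors c1@1 c2@6 c3@8 c4@10, authorship 1....2.3.4.
After op 3 (move_left): buffer="avbuaarabav" (len 11), cursors c1@0 c2@5 c3@7 c4@9, authorship 1....2.3.4.
After op 4 (insert('x')): buffer="xavbuaxarxabxav" (len 15), cursors c1@1 c2@7 c3@10 c4@13, authorship 11....22.33.44.
After op 5 (delete): buffer="avbuaarabav" (len 11), cursors c1@0 c2@5 c3@7 c4@9, authorship 1....2.3.4.
After op 6 (insert('l')): buffer="lavbualarlablav" (len 15), cursors c1@1 c2@7 c3@10 c4@13, authorship 11....22.33.44.
After op 7 (insert('h')): buffer="lhavbualharlhablhav" (len 19), cursors c1@2 c2@9 c3@13 c4@17, authorship 111....222.333.444.

Answer: lhavbualharlhablhav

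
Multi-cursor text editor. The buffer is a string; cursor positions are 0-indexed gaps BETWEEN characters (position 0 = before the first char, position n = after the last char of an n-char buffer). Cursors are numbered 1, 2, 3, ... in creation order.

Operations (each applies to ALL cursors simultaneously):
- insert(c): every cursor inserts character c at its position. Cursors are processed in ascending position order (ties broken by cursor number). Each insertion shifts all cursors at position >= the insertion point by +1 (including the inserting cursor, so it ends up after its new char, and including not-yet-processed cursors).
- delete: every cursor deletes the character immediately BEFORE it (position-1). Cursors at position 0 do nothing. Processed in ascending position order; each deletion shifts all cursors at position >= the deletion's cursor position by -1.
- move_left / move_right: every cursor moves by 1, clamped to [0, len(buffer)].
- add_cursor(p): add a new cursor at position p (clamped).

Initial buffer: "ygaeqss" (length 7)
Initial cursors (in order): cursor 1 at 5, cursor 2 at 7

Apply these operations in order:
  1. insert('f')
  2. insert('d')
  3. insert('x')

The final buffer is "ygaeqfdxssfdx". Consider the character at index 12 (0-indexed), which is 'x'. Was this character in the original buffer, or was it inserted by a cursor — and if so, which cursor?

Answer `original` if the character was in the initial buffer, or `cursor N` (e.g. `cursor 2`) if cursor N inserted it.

Answer: cursor 2

Derivation:
After op 1 (insert('f')): buffer="ygaeqfssf" (len 9), cursors c1@6 c2@9, authorship .....1..2
After op 2 (insert('d')): buffer="ygaeqfdssfd" (len 11), cursors c1@7 c2@11, authorship .....11..22
After op 3 (insert('x')): buffer="ygaeqfdxssfdx" (len 13), cursors c1@8 c2@13, authorship .....111..222
Authorship (.=original, N=cursor N): . . . . . 1 1 1 . . 2 2 2
Index 12: author = 2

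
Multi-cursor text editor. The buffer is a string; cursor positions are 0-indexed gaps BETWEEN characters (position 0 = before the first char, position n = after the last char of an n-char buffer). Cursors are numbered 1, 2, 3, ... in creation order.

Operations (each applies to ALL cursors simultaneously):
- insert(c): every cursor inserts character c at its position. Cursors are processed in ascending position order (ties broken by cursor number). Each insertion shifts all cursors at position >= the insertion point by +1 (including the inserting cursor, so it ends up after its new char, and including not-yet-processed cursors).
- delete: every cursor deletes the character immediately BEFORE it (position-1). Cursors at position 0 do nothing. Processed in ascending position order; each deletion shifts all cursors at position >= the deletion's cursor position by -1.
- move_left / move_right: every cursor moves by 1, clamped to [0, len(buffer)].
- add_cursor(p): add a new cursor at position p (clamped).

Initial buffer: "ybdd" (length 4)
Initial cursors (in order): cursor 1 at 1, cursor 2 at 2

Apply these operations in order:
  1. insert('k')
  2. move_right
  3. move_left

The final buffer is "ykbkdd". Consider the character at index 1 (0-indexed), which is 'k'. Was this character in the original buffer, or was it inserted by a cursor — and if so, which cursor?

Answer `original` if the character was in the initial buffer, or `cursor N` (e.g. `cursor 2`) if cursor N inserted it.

Answer: cursor 1

Derivation:
After op 1 (insert('k')): buffer="ykbkdd" (len 6), cursors c1@2 c2@4, authorship .1.2..
After op 2 (move_right): buffer="ykbkdd" (len 6), cursors c1@3 c2@5, authorship .1.2..
After op 3 (move_left): buffer="ykbkdd" (len 6), cursors c1@2 c2@4, authorship .1.2..
Authorship (.=original, N=cursor N): . 1 . 2 . .
Index 1: author = 1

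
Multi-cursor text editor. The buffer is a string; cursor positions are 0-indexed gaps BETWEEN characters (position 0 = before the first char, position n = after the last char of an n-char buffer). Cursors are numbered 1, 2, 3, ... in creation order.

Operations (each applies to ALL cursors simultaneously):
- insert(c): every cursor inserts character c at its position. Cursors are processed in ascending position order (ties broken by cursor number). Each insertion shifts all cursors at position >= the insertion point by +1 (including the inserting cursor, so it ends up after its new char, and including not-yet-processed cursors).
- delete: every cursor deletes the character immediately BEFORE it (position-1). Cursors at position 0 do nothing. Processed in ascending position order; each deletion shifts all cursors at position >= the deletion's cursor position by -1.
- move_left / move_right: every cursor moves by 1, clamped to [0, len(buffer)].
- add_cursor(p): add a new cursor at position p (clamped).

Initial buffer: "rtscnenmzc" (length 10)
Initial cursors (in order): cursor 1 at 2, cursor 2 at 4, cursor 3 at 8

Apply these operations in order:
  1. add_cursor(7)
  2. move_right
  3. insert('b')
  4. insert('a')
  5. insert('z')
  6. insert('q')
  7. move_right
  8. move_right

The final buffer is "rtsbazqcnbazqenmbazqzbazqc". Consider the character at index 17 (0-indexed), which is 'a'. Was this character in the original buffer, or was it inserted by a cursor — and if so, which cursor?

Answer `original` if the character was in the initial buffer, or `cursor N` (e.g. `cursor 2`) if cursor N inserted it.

After op 1 (add_cursor(7)): buffer="rtscnenmzc" (len 10), cursors c1@2 c2@4 c4@7 c3@8, authorship ..........
After op 2 (move_right): buffer="rtscnenmzc" (len 10), cursors c1@3 c2@5 c4@8 c3@9, authorship ..........
After op 3 (insert('b')): buffer="rtsbcnbenmbzbc" (len 14), cursors c1@4 c2@7 c4@11 c3@13, authorship ...1..2...4.3.
After op 4 (insert('a')): buffer="rtsbacnbaenmbazbac" (len 18), cursors c1@5 c2@9 c4@14 c3@17, authorship ...11..22...44.33.
After op 5 (insert('z')): buffer="rtsbazcnbazenmbazzbazc" (len 22), cursors c1@6 c2@11 c4@17 c3@21, authorship ...111..222...444.333.
After op 6 (insert('q')): buffer="rtsbazqcnbazqenmbazqzbazqc" (len 26), cursors c1@7 c2@13 c4@20 c3@25, authorship ...1111..2222...4444.3333.
After op 7 (move_right): buffer="rtsbazqcnbazqenmbazqzbazqc" (len 26), cursors c1@8 c2@14 c4@21 c3@26, authorship ...1111..2222...4444.3333.
After op 8 (move_right): buffer="rtsbazqcnbazqenmbazqzbazqc" (len 26), cursors c1@9 c2@15 c4@22 c3@26, authorship ...1111..2222...4444.3333.
Authorship (.=original, N=cursor N): . . . 1 1 1 1 . . 2 2 2 2 . . . 4 4 4 4 . 3 3 3 3 .
Index 17: author = 4

Answer: cursor 4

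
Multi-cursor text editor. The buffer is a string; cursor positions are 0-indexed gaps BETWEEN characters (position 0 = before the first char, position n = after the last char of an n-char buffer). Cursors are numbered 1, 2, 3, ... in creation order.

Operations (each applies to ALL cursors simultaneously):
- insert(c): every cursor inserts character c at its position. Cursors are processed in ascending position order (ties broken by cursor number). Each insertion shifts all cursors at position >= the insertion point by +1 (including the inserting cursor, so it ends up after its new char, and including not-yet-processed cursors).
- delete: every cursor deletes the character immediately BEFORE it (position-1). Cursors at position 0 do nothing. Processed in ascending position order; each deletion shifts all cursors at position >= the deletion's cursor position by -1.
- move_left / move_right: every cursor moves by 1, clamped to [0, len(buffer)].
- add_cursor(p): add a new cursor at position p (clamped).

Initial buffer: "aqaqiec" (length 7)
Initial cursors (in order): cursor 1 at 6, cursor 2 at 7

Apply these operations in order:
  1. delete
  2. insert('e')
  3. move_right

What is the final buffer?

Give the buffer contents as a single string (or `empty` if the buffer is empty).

Answer: aqaqiee

Derivation:
After op 1 (delete): buffer="aqaqi" (len 5), cursors c1@5 c2@5, authorship .....
After op 2 (insert('e')): buffer="aqaqiee" (len 7), cursors c1@7 c2@7, authorship .....12
After op 3 (move_right): buffer="aqaqiee" (len 7), cursors c1@7 c2@7, authorship .....12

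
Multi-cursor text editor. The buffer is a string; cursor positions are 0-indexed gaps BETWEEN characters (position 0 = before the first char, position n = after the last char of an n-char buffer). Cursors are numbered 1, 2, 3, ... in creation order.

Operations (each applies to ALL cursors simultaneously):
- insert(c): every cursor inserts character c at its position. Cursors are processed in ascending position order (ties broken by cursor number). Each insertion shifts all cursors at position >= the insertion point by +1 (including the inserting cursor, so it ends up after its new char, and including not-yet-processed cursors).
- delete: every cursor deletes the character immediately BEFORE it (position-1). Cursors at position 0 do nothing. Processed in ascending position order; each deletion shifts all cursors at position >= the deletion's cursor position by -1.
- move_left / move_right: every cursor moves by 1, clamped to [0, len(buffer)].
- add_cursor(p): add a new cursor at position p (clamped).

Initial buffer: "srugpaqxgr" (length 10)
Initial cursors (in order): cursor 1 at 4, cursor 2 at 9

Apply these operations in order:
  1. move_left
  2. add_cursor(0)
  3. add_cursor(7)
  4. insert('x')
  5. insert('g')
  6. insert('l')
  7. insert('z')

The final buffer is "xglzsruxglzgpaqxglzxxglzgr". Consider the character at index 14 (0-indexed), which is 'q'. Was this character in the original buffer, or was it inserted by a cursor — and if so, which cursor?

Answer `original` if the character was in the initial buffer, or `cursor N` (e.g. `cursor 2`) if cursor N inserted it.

After op 1 (move_left): buffer="srugpaqxgr" (len 10), cursors c1@3 c2@8, authorship ..........
After op 2 (add_cursor(0)): buffer="srugpaqxgr" (len 10), cursors c3@0 c1@3 c2@8, authorship ..........
After op 3 (add_cursor(7)): buffer="srugpaqxgr" (len 10), cursors c3@0 c1@3 c4@7 c2@8, authorship ..........
After op 4 (insert('x')): buffer="xsruxgpaqxxxgr" (len 14), cursors c3@1 c1@5 c4@10 c2@12, authorship 3...1....4.2..
After op 5 (insert('g')): buffer="xgsruxggpaqxgxxggr" (len 18), cursors c3@2 c1@7 c4@13 c2@16, authorship 33...11....44.22..
After op 6 (insert('l')): buffer="xglsruxglgpaqxglxxglgr" (len 22), cursors c3@3 c1@9 c4@16 c2@20, authorship 333...111....444.222..
After op 7 (insert('z')): buffer="xglzsruxglzgpaqxglzxxglzgr" (len 26), cursors c3@4 c1@11 c4@19 c2@24, authorship 3333...1111....4444.2222..
Authorship (.=original, N=cursor N): 3 3 3 3 . . . 1 1 1 1 . . . . 4 4 4 4 . 2 2 2 2 . .
Index 14: author = original

Answer: original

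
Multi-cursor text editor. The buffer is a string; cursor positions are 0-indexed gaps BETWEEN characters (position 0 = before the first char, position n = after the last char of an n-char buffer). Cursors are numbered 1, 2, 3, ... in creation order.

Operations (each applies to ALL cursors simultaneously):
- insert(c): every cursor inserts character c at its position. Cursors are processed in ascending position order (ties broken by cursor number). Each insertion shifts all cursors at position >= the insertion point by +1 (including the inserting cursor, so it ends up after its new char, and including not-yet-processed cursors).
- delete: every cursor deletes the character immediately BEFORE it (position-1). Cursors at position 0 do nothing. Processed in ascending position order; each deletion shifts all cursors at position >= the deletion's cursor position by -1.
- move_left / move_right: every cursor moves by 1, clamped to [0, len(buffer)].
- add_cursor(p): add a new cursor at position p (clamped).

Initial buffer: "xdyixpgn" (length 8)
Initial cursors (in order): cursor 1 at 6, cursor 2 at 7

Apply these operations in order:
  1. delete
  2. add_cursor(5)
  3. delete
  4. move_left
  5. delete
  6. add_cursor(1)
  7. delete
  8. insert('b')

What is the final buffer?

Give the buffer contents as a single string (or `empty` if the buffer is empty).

Answer: bbbbn

Derivation:
After op 1 (delete): buffer="xdyixn" (len 6), cursors c1@5 c2@5, authorship ......
After op 2 (add_cursor(5)): buffer="xdyixn" (len 6), cursors c1@5 c2@5 c3@5, authorship ......
After op 3 (delete): buffer="xdn" (len 3), cursors c1@2 c2@2 c3@2, authorship ...
After op 4 (move_left): buffer="xdn" (len 3), cursors c1@1 c2@1 c3@1, authorship ...
After op 5 (delete): buffer="dn" (len 2), cursors c1@0 c2@0 c3@0, authorship ..
After op 6 (add_cursor(1)): buffer="dn" (len 2), cursors c1@0 c2@0 c3@0 c4@1, authorship ..
After op 7 (delete): buffer="n" (len 1), cursors c1@0 c2@0 c3@0 c4@0, authorship .
After op 8 (insert('b')): buffer="bbbbn" (len 5), cursors c1@4 c2@4 c3@4 c4@4, authorship 1234.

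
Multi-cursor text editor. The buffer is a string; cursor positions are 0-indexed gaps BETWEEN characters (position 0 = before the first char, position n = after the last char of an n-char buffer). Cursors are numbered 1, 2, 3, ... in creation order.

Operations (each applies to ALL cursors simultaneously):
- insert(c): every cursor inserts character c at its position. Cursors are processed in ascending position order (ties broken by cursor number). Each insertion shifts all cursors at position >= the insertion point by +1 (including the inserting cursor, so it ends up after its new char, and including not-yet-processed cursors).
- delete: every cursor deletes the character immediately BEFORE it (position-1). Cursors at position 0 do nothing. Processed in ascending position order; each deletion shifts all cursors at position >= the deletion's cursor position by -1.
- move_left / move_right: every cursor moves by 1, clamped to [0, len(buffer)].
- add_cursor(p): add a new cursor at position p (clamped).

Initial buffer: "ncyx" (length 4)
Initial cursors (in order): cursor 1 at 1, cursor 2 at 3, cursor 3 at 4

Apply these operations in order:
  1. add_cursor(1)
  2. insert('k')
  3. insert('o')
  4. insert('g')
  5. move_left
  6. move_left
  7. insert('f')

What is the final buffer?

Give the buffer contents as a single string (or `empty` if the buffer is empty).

Answer: nkkooffggcykfogxkfog

Derivation:
After op 1 (add_cursor(1)): buffer="ncyx" (len 4), cursors c1@1 c4@1 c2@3 c3@4, authorship ....
After op 2 (insert('k')): buffer="nkkcykxk" (len 8), cursors c1@3 c4@3 c2@6 c3@8, authorship .14..2.3
After op 3 (insert('o')): buffer="nkkoocykoxko" (len 12), cursors c1@5 c4@5 c2@9 c3@12, authorship .1414..22.33
After op 4 (insert('g')): buffer="nkkooggcykogxkog" (len 16), cursors c1@7 c4@7 c2@12 c3@16, authorship .141414..222.333
After op 5 (move_left): buffer="nkkooggcykogxkog" (len 16), cursors c1@6 c4@6 c2@11 c3@15, authorship .141414..222.333
After op 6 (move_left): buffer="nkkooggcykogxkog" (len 16), cursors c1@5 c4@5 c2@10 c3@14, authorship .141414..222.333
After op 7 (insert('f')): buffer="nkkooffggcykfogxkfog" (len 20), cursors c1@7 c4@7 c2@13 c3@18, authorship .14141414..2222.3333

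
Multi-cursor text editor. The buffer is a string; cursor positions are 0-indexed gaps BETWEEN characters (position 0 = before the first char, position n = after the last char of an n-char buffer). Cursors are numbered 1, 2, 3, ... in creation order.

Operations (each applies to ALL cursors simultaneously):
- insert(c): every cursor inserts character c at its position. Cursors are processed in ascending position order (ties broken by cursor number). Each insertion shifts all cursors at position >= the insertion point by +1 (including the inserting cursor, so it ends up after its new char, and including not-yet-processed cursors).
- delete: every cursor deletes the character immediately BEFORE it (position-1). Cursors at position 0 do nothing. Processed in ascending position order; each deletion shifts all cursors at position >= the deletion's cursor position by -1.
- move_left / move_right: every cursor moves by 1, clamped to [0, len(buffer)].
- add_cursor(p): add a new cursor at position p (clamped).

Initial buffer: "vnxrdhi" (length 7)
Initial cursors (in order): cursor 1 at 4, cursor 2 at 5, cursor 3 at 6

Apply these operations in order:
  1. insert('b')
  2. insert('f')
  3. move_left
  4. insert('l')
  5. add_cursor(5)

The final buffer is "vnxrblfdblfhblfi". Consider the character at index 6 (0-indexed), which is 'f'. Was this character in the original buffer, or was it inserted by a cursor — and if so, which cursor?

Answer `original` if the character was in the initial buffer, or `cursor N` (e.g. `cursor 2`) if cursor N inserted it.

Answer: cursor 1

Derivation:
After op 1 (insert('b')): buffer="vnxrbdbhbi" (len 10), cursors c1@5 c2@7 c3@9, authorship ....1.2.3.
After op 2 (insert('f')): buffer="vnxrbfdbfhbfi" (len 13), cursors c1@6 c2@9 c3@12, authorship ....11.22.33.
After op 3 (move_left): buffer="vnxrbfdbfhbfi" (len 13), cursors c1@5 c2@8 c3@11, authorship ....11.22.33.
After op 4 (insert('l')): buffer="vnxrblfdblfhblfi" (len 16), cursors c1@6 c2@10 c3@14, authorship ....111.222.333.
After op 5 (add_cursor(5)): buffer="vnxrblfdblfhblfi" (len 16), cursors c4@5 c1@6 c2@10 c3@14, authorship ....111.222.333.
Authorship (.=original, N=cursor N): . . . . 1 1 1 . 2 2 2 . 3 3 3 .
Index 6: author = 1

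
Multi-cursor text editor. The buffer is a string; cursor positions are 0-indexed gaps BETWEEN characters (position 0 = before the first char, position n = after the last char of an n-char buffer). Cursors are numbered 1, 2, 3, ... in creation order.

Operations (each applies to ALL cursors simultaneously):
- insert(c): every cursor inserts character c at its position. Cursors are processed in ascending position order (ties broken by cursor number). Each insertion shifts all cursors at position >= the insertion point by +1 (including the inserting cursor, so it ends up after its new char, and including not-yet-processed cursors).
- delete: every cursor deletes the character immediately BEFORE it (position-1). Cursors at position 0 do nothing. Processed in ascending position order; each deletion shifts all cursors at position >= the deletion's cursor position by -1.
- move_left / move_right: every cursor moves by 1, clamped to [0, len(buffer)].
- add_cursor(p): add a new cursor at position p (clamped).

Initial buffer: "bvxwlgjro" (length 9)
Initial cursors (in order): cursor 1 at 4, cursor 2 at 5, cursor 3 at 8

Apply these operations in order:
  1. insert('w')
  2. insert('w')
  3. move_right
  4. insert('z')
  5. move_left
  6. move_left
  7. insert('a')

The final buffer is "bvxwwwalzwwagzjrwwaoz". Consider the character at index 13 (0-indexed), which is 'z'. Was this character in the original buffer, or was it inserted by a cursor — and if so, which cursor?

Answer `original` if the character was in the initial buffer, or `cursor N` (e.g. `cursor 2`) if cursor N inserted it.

Answer: cursor 2

Derivation:
After op 1 (insert('w')): buffer="bvxwwlwgjrwo" (len 12), cursors c1@5 c2@7 c3@11, authorship ....1.2...3.
After op 2 (insert('w')): buffer="bvxwwwlwwgjrwwo" (len 15), cursors c1@6 c2@9 c3@14, authorship ....11.22...33.
After op 3 (move_right): buffer="bvxwwwlwwgjrwwo" (len 15), cursors c1@7 c2@10 c3@15, authorship ....11.22...33.
After op 4 (insert('z')): buffer="bvxwwwlzwwgzjrwwoz" (len 18), cursors c1@8 c2@12 c3@18, authorship ....11.122.2..33.3
After op 5 (move_left): buffer="bvxwwwlzwwgzjrwwoz" (len 18), cursors c1@7 c2@11 c3@17, authorship ....11.122.2..33.3
After op 6 (move_left): buffer="bvxwwwlzwwgzjrwwoz" (len 18), cursors c1@6 c2@10 c3@16, authorship ....11.122.2..33.3
After op 7 (insert('a')): buffer="bvxwwwalzwwagzjrwwaoz" (len 21), cursors c1@7 c2@12 c3@19, authorship ....111.1222.2..333.3
Authorship (.=original, N=cursor N): . . . . 1 1 1 . 1 2 2 2 . 2 . . 3 3 3 . 3
Index 13: author = 2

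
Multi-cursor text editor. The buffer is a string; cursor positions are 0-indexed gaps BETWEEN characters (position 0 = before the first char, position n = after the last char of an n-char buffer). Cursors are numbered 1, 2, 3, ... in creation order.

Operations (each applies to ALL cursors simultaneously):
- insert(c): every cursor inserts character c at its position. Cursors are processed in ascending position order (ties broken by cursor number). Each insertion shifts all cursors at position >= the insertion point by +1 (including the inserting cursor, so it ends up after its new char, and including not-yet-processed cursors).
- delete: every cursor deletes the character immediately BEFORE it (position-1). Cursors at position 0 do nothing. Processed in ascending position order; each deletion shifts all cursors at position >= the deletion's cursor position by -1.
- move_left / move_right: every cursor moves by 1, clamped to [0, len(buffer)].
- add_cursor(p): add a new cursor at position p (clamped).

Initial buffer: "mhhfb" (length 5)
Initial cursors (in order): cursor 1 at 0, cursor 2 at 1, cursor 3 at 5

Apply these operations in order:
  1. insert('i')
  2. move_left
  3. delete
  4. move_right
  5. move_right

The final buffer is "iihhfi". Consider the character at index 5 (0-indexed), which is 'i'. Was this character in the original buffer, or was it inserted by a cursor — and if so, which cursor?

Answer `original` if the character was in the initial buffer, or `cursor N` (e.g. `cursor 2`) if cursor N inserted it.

After op 1 (insert('i')): buffer="imihhfbi" (len 8), cursors c1@1 c2@3 c3@8, authorship 1.2....3
After op 2 (move_left): buffer="imihhfbi" (len 8), cursors c1@0 c2@2 c3@7, authorship 1.2....3
After op 3 (delete): buffer="iihhfi" (len 6), cursors c1@0 c2@1 c3@5, authorship 12...3
After op 4 (move_right): buffer="iihhfi" (len 6), cursors c1@1 c2@2 c3@6, authorship 12...3
After op 5 (move_right): buffer="iihhfi" (len 6), cursors c1@2 c2@3 c3@6, authorship 12...3
Authorship (.=original, N=cursor N): 1 2 . . . 3
Index 5: author = 3

Answer: cursor 3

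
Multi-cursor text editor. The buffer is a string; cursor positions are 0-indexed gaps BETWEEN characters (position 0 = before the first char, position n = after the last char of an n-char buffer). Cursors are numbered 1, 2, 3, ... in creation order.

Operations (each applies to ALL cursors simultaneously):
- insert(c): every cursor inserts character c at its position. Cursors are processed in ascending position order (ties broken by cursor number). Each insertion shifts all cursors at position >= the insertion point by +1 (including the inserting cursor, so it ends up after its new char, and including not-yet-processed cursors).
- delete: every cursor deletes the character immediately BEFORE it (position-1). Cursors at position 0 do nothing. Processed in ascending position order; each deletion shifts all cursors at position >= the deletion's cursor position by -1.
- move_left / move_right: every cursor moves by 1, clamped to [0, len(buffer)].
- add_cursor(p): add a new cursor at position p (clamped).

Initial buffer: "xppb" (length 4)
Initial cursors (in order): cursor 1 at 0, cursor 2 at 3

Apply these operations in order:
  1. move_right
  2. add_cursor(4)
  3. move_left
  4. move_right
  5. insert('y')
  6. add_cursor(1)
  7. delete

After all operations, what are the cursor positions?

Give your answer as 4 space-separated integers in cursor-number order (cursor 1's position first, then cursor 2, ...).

Answer: 0 3 3 0

Derivation:
After op 1 (move_right): buffer="xppb" (len 4), cursors c1@1 c2@4, authorship ....
After op 2 (add_cursor(4)): buffer="xppb" (len 4), cursors c1@1 c2@4 c3@4, authorship ....
After op 3 (move_left): buffer="xppb" (len 4), cursors c1@0 c2@3 c3@3, authorship ....
After op 4 (move_right): buffer="xppb" (len 4), cursors c1@1 c2@4 c3@4, authorship ....
After op 5 (insert('y')): buffer="xyppbyy" (len 7), cursors c1@2 c2@7 c3@7, authorship .1...23
After op 6 (add_cursor(1)): buffer="xyppbyy" (len 7), cursors c4@1 c1@2 c2@7 c3@7, authorship .1...23
After op 7 (delete): buffer="ppb" (len 3), cursors c1@0 c4@0 c2@3 c3@3, authorship ...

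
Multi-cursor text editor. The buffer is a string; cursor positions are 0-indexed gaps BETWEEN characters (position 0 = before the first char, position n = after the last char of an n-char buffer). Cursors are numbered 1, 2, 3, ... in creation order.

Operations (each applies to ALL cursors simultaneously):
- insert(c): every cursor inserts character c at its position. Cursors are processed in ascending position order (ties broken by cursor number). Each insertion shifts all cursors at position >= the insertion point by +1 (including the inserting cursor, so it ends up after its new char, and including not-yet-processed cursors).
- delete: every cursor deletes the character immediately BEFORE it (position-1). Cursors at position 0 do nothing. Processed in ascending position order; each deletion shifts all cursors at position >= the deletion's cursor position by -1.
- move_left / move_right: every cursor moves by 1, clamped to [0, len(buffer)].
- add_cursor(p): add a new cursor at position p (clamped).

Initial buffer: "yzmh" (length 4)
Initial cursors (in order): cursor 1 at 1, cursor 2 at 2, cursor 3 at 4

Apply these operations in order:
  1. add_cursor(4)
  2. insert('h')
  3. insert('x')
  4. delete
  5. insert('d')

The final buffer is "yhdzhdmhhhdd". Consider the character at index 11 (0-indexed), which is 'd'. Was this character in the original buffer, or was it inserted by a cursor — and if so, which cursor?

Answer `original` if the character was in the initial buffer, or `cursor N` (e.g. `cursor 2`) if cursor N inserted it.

After op 1 (add_cursor(4)): buffer="yzmh" (len 4), cursors c1@1 c2@2 c3@4 c4@4, authorship ....
After op 2 (insert('h')): buffer="yhzhmhhh" (len 8), cursors c1@2 c2@4 c3@8 c4@8, authorship .1.2..34
After op 3 (insert('x')): buffer="yhxzhxmhhhxx" (len 12), cursors c1@3 c2@6 c3@12 c4@12, authorship .11.22..3434
After op 4 (delete): buffer="yhzhmhhh" (len 8), cursors c1@2 c2@4 c3@8 c4@8, authorship .1.2..34
After op 5 (insert('d')): buffer="yhdzhdmhhhdd" (len 12), cursors c1@3 c2@6 c3@12 c4@12, authorship .11.22..3434
Authorship (.=original, N=cursor N): . 1 1 . 2 2 . . 3 4 3 4
Index 11: author = 4

Answer: cursor 4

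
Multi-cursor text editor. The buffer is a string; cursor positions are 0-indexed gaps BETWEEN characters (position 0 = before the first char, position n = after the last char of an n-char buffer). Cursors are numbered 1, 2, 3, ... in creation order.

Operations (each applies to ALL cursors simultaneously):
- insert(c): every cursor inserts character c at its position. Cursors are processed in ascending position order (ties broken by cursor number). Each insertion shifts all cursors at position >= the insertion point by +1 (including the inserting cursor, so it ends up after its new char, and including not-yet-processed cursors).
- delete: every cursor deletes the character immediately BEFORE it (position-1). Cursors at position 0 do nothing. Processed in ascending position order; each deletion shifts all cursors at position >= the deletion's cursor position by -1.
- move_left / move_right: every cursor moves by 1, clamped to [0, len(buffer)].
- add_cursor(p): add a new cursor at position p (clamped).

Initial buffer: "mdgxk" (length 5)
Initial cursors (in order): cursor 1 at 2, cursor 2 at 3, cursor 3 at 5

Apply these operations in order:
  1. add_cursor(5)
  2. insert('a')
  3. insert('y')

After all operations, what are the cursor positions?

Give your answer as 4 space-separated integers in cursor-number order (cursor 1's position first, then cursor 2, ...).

After op 1 (add_cursor(5)): buffer="mdgxk" (len 5), cursors c1@2 c2@3 c3@5 c4@5, authorship .....
After op 2 (insert('a')): buffer="mdagaxkaa" (len 9), cursors c1@3 c2@5 c3@9 c4@9, authorship ..1.2..34
After op 3 (insert('y')): buffer="mdaygayxkaayy" (len 13), cursors c1@4 c2@7 c3@13 c4@13, authorship ..11.22..3434

Answer: 4 7 13 13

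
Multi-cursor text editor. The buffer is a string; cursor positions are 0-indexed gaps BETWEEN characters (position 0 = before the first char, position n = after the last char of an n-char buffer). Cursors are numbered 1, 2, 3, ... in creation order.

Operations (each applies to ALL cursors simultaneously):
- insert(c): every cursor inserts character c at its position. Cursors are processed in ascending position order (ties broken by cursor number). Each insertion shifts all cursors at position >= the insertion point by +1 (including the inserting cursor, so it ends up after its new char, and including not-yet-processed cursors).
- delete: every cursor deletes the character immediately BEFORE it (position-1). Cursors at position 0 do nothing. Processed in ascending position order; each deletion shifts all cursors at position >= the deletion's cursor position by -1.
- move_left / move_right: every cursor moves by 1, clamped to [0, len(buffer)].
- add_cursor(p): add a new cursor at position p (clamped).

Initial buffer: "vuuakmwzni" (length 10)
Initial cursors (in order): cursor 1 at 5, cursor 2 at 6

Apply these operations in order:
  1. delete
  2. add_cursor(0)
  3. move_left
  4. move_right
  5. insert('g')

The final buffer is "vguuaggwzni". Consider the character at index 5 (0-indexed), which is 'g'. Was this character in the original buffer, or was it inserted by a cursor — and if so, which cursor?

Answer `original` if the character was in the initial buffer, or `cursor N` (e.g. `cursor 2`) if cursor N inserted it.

Answer: cursor 1

Derivation:
After op 1 (delete): buffer="vuuawzni" (len 8), cursors c1@4 c2@4, authorship ........
After op 2 (add_cursor(0)): buffer="vuuawzni" (len 8), cursors c3@0 c1@4 c2@4, authorship ........
After op 3 (move_left): buffer="vuuawzni" (len 8), cursors c3@0 c1@3 c2@3, authorship ........
After op 4 (move_right): buffer="vuuawzni" (len 8), cursors c3@1 c1@4 c2@4, authorship ........
After op 5 (insert('g')): buffer="vguuaggwzni" (len 11), cursors c3@2 c1@7 c2@7, authorship .3...12....
Authorship (.=original, N=cursor N): . 3 . . . 1 2 . . . .
Index 5: author = 1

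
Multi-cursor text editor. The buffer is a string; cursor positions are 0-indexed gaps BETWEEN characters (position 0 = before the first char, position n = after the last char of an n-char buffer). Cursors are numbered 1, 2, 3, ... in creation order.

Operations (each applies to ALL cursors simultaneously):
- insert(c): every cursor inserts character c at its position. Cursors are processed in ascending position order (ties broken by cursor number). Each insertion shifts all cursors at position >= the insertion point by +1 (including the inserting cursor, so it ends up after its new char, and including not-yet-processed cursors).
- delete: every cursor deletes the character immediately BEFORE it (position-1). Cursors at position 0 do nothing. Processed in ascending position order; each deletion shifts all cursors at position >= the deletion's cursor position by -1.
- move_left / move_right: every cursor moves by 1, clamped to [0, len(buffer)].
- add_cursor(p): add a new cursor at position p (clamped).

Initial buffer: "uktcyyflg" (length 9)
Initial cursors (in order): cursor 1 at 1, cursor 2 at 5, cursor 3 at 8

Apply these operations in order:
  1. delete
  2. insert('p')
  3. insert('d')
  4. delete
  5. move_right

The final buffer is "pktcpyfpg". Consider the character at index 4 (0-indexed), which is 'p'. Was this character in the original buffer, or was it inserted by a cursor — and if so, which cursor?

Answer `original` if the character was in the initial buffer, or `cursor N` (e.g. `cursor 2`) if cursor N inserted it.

After op 1 (delete): buffer="ktcyfg" (len 6), cursors c1@0 c2@3 c3@5, authorship ......
After op 2 (insert('p')): buffer="pktcpyfpg" (len 9), cursors c1@1 c2@5 c3@8, authorship 1...2..3.
After op 3 (insert('d')): buffer="pdktcpdyfpdg" (len 12), cursors c1@2 c2@7 c3@11, authorship 11...22..33.
After op 4 (delete): buffer="pktcpyfpg" (len 9), cursors c1@1 c2@5 c3@8, authorship 1...2..3.
After op 5 (move_right): buffer="pktcpyfpg" (len 9), cursors c1@2 c2@6 c3@9, authorship 1...2..3.
Authorship (.=original, N=cursor N): 1 . . . 2 . . 3 .
Index 4: author = 2

Answer: cursor 2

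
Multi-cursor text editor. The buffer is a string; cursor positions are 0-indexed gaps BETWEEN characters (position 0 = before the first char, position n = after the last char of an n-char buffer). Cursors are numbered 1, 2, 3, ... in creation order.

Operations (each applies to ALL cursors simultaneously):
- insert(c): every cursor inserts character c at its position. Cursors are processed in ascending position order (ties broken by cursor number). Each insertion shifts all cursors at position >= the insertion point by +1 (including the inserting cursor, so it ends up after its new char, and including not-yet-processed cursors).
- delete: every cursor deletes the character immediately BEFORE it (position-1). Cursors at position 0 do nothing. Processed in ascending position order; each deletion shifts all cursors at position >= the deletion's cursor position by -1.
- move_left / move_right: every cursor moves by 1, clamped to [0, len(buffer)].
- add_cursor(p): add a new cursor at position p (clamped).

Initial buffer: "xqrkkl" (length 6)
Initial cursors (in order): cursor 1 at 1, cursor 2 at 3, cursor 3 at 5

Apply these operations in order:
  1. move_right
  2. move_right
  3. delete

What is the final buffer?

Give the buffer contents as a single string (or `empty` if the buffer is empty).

Answer: xqk

Derivation:
After op 1 (move_right): buffer="xqrkkl" (len 6), cursors c1@2 c2@4 c3@6, authorship ......
After op 2 (move_right): buffer="xqrkkl" (len 6), cursors c1@3 c2@5 c3@6, authorship ......
After op 3 (delete): buffer="xqk" (len 3), cursors c1@2 c2@3 c3@3, authorship ...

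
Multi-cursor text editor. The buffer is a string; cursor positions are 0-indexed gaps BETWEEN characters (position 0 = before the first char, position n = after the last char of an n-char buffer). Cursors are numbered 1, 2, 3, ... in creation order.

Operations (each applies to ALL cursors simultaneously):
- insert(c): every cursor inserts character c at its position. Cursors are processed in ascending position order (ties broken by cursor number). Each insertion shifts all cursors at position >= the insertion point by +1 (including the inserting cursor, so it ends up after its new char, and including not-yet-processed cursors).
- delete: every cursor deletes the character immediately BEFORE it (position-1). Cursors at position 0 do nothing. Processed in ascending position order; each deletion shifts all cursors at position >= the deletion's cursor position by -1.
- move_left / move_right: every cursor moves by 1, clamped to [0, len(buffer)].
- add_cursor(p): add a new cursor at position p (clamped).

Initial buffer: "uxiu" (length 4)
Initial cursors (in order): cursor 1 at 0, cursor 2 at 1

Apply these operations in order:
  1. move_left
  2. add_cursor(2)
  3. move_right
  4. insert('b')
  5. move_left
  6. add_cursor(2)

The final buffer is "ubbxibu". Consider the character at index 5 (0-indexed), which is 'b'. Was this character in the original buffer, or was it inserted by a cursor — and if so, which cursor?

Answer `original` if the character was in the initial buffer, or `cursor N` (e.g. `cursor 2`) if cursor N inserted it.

After op 1 (move_left): buffer="uxiu" (len 4), cursors c1@0 c2@0, authorship ....
After op 2 (add_cursor(2)): buffer="uxiu" (len 4), cursors c1@0 c2@0 c3@2, authorship ....
After op 3 (move_right): buffer="uxiu" (len 4), cursors c1@1 c2@1 c3@3, authorship ....
After op 4 (insert('b')): buffer="ubbxibu" (len 7), cursors c1@3 c2@3 c3@6, authorship .12..3.
After op 5 (move_left): buffer="ubbxibu" (len 7), cursors c1@2 c2@2 c3@5, authorship .12..3.
After op 6 (add_cursor(2)): buffer="ubbxibu" (len 7), cursors c1@2 c2@2 c4@2 c3@5, authorship .12..3.
Authorship (.=original, N=cursor N): . 1 2 . . 3 .
Index 5: author = 3

Answer: cursor 3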